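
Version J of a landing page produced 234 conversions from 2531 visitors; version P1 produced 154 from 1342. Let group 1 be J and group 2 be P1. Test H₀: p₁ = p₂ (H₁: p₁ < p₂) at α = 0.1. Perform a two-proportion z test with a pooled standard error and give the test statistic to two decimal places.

z = -2.20

p̂₁ = 234/2531 = 0.09245, p̂₂ = 154/1342 = 0.11475.
Pooled p̂ = (234+154)/(2531+1342) = 388/3873 = 0.10018.
SE = √(p̂(1−p̂)(1/n₁+1/n₂)) = √(0.10018·0.89982·0.00114026) = √(0.000102788) = 0.01014.
z = (0.09245 − 0.11475)/0.01014 = -0.02230/0.01014 = -2.20.
p-value = P(Z < -2.200) ≈ 0.0139; since p < α = 0.1, reject H₀.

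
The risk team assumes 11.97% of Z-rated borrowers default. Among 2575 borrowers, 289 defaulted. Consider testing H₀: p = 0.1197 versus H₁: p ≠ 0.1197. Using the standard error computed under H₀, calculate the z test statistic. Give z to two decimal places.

z = -1.17

p̂ = 289/2575 = 0.1122.
Under H₀, SE = √(0.1197·0.8803/2575) = √(4.09211e-05) = 0.0064.
z = (0.1122 − 0.1197)/0.0064 = -0.0075/0.0064 = -1.17.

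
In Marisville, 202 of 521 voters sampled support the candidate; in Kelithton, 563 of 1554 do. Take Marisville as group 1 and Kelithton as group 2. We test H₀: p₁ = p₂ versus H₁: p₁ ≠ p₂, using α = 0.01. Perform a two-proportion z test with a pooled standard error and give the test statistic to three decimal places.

z = 1.041

p̂₁ = 202/521 = 0.38772, p̂₂ = 563/1554 = 0.36229.
Pooled p̂ = (202+563)/(521+1554) = 765/2075 = 0.36867.
SE = √(p̂(1−p̂)(1/n₁+1/n₂)) = √(0.36867·0.63133·0.00256289) = √(0.000596521) = 0.02442.
z = (0.38772 − 0.36229)/0.02442 = 0.02543/0.02442 = 1.041.
Two-sided p-value ≈ 2·Φ(−1.041) = 0.2979. With α = 0.01, fail to reject H₀.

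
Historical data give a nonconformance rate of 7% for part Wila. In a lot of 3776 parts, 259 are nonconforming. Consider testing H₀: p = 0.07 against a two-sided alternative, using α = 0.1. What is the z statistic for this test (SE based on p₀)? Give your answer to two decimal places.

z = -0.34

p̂ = 259/3776 = 0.06859.
SE = √(p₀(1−p₀)/n) = √(0.0651/3776) = 0.00415.
z = (0.06859 − 0.07)/0.00415 = -0.00141/0.00415 = -0.34.
Two-sided p-value ≈ 2·Φ(−0.339) = 0.7344, so at α = 0.1 we fail to reject H₀.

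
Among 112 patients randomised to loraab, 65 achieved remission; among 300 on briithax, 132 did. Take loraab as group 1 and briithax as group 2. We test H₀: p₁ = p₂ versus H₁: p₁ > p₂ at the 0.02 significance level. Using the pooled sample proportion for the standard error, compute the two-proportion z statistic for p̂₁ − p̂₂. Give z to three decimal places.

p̂₁ = 65/112 = 0.580357, p̂₂ = 132/300 = 0.440000.
Pooled p̂ = (65+132)/(112+300) = 197/412 = 0.478155.
SE = √(p̂(1−p̂)(1/n₁+1/n₂)) = √(0.478155·0.521845·0.0122619) = √(0.00305962) = 0.055314.
z = (0.580357 − 0.440000)/0.055314 = 0.140357/0.055314 = 2.537.
p-value = P(Z > 2.537) ≈ 0.0056; since p < α = 0.02, reject H₀.

z = 2.537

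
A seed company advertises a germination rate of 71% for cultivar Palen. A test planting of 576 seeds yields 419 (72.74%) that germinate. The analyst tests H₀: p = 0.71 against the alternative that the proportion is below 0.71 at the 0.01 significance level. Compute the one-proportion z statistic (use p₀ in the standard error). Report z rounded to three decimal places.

z = 0.922

p̂ = 419/576 = 0.72743.
Under H₀, SE = √(0.71·0.29/576) = √(0.000357465) = 0.01891.
z = (0.72743 − 0.71)/0.01891 = 0.01743/0.01891 = 0.922.
p-value = P(Z < 0.922) ≈ 0.8217, so at α = 0.01 we fail to reject H₀.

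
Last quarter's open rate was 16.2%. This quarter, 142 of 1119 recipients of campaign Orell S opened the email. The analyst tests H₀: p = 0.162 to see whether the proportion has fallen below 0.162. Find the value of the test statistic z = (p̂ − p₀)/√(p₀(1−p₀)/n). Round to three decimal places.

z = -3.187

p̂ = 142/1119 = 0.126899.
Standard error under H₀: √(0.162×0.838/1119) = 0.011014.
z = (0.126899 − 0.162)/0.011014 = -0.035101/0.011014 = -3.187.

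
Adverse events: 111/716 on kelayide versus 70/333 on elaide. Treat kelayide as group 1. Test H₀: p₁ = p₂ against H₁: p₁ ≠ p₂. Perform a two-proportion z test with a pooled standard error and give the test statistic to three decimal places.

z = -2.202

p̂₁ = 111/716 = 0.15503, p̂₂ = 70/333 = 0.21021.
Pooled p̂ = (111+70)/(716+333) = 181/1049 = 0.17255.
SE = √(0.142773 × 0.00439965) = 0.02506.
z = (0.15503 − 0.21021)/0.02506 = -0.05518/0.02506 = -2.202.
Two-sided p-value ≈ 2·Φ(−2.202) = 0.0277.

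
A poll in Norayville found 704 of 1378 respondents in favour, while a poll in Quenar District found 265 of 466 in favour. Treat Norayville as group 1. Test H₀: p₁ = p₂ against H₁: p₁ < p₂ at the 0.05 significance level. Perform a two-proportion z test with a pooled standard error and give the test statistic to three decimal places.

p̂₁ = 704/1378 = 0.51089, p̂₂ = 265/466 = 0.56867.
Pooled p̂ = (704+265)/(1378+466) = 969/1844 = 0.52549.
SE = √(0.24935 × 0.00287161) = 0.02676.
z = (0.51089 − 0.56867)/0.02676 = -0.05778/0.02676 = -2.159.
p-value = P(Z < -2.159) ≈ 0.0154, so at α = 0.05 we reject H₀.

z = -2.159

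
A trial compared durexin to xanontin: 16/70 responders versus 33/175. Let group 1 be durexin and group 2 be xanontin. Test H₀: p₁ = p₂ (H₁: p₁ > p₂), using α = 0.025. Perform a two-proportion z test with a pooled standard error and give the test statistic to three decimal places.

z = 0.707

p̂₁ = 16/70 = 0.22857, p̂₂ = 33/175 = 0.18857.
Pooled p̂ = (16+33)/(70+175) = 49/245 = 0.20000.
SE = √(p̂(1−p̂)(1/n₁+1/n₂)) = √(0.20000·0.80000·0.02) = √(0.0032) = 0.05657.
z = (0.22857 − 0.18857)/0.05657 = 0.04000/0.05657 = 0.707.
p-value = P(Z > 0.707) ≈ 0.2398. With α = 0.025, fail to reject H₀.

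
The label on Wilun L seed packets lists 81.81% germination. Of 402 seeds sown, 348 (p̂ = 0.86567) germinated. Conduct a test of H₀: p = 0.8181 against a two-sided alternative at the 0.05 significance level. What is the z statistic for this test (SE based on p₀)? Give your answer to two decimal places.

z = 2.47

p̂ = 348/402 = 0.86567.
Standard error under H₀: √(0.8181×0.1819/402) = 0.01924.
z = (0.86567 − 0.8181)/0.01924 = 0.04757/0.01924 = 2.47.
Two-sided p-value ≈ 2·Φ(−2.473) = 0.0134, so at α = 0.05 we reject H₀.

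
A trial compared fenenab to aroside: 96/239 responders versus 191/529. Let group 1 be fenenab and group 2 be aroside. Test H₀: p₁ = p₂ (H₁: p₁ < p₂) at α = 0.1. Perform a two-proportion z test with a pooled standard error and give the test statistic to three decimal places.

p̂₁ = 96/239 ≈ 0.40167, p̂₂ = 191/529 ≈ 0.36106.
Pooled p̂ = (96+191)/(239+529) = 287/768 = 0.37370.
SE = √(p̂(1−p̂)(1/n₁+1/n₂)) = √(0.37370·0.62630·0.00607446) = √(0.00142171) = 0.03771.
z = (0.40167 − 0.36106)/0.03771 = 0.04061/0.03771 = 1.077.
p-value = P(Z < 1.077) ≈ 0.8593. With α = 0.1, fail to reject H₀.

z = 1.077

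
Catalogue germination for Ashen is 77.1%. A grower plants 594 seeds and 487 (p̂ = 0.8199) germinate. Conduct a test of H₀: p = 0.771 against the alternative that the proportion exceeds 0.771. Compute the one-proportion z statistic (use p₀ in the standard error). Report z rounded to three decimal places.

z = 2.834

p̂ = 487/594 ≈ 0.819865.
SE = √(p₀(1−p₀)/n) = √(0.17656/594) = 0.017241.
z = (0.819865 − 0.771)/0.017241 = 0.048865/0.017241 = 2.834.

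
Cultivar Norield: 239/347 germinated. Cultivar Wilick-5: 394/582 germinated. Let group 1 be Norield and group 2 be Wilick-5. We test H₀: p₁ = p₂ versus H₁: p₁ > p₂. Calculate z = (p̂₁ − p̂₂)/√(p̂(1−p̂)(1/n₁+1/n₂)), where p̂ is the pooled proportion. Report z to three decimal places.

p̂₁ = 239/347 ≈ 0.68876, p̂₂ = 394/582 ≈ 0.67698.
Pooled p̂ = (239+394)/(347+582) = 633/929 = 0.68138.
SE = √(0.217102 × 0.00460006) = 0.03160.
z = (0.68876 − 0.67698)/0.03160 = 0.01178/0.03160 = 0.373.
p-value = P(Z > 0.373) ≈ 0.3546.

z = 0.373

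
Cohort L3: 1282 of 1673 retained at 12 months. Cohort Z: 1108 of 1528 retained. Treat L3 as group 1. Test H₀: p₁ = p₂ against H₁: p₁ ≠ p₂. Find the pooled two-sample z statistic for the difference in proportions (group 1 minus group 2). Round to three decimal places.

z = 2.674

p̂₁ = 1282/1673 = 0.76629, p̂₂ = 1108/1528 = 0.72513.
Pooled p̂ = (1282+1108)/(1673+1528) = 2390/3201 = 0.74664.
SE = √(p̂(1−p̂)(1/n₁+1/n₂)) = √(0.74664·0.25336·0.00125218) = √(0.000236872) = 0.01539.
z = (0.76629 − 0.72513)/0.01539 = 0.04116/0.01539 = 2.674.
p-value = 2·P(Z > 2.674) ≈ 0.0075.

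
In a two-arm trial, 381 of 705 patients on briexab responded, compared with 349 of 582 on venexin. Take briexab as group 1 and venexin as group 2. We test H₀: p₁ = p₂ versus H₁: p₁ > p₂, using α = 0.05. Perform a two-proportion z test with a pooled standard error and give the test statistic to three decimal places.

z = -2.135

p̂₁ = 381/705 = 0.5404255, p̂₂ = 349/582 = 0.5996564.
Pooled p̂ = (381+349)/(705+582) = 730/1287 = 0.5672106.
SE = √(p̂(1−p̂)(1/n₁+1/n₂)) = √(0.5672106·0.4327894·0.00313665) = √(0.000769994) = 0.0277488.
z = (0.5404255 − 0.5996564)/0.0277488 = -0.0592309/0.0277488 = -2.135.
p-value = P(Z > -2.135) ≈ 0.9836. With α = 0.05, fail to reject H₀.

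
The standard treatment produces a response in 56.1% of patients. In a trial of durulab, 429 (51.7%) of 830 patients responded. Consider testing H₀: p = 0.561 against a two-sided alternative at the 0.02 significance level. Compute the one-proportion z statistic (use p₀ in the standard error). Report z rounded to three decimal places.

p̂ = 429/830 ≈ 0.516867.
Standard error under H₀: √(0.561×0.439/830) = 0.017226.
z = (0.516867 − 0.561)/0.017226 = -0.044133/0.017226 = -2.562.
p-value = 2·P(Z > 2.562) ≈ 0.0104; since p < α = 0.02, reject H₀.

z = -2.562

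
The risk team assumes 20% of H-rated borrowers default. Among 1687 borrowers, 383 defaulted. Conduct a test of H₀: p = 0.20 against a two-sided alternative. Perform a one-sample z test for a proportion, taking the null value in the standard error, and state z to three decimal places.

p̂ = 383/1687 ≈ 0.2270302.
Standard error under H₀: √(0.2×0.8/1687) = 0.0097387.
z = (0.2270302 − 0.2)/0.0097387 = 0.0270302/0.0097387 = 2.776.
p-value = 2·P(Z > 2.776) ≈ 0.0055.

z = 2.776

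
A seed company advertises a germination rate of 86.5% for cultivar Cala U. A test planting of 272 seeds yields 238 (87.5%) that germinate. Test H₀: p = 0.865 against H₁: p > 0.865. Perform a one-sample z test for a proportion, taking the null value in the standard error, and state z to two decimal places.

z = 0.48

p̂ = 238/272 ≈ 0.8750.
Standard error under H₀: √(0.865×0.135/272) = 0.0207.
z = (0.8750 − 0.865)/0.0207 = 0.0100/0.0207 = 0.48.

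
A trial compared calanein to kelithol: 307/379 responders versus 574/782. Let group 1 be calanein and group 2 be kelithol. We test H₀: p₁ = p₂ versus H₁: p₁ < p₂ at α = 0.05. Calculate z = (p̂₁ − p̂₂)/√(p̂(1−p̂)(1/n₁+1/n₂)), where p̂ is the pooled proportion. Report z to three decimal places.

p̂₁ = 307/379 ≈ 0.81003, p̂₂ = 574/782 ≈ 0.73402.
Pooled p̂ = (307+574)/(379+782) = 881/1161 = 0.75883.
SE = √(0.183008 × 0.00391729) = 0.02677.
z = (0.81003 − 0.73402)/0.02677 = 0.07601/0.02677 = 2.839.
p-value = P(Z < 2.839) ≈ 0.9977; since p > α = 0.05, fail to reject H₀.

z = 2.839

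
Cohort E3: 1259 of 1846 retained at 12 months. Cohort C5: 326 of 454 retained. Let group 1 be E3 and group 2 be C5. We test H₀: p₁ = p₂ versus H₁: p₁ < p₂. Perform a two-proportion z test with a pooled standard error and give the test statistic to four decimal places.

p̂₁ = 1259/1846 = 0.6820152, p̂₂ = 326/454 = 0.7180617.
Pooled p̂ = (1259+326)/(1846+454) = 1585/2300 = 0.6891304.
SE = √(p̂(1−p̂)(1/n₁+1/n₂)) = √(0.6891304·0.3108696·0.00274435) = √(0.000587922) = 0.0242471.
z = (0.6820152 − 0.7180617)/0.0242471 = -0.0360465/0.0242471 = -1.4866.

z = -1.4866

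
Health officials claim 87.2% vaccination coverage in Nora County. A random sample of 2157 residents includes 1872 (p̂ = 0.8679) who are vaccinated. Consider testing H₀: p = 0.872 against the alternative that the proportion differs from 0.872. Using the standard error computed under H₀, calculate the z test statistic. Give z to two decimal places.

p̂ = 1872/2157 ≈ 0.8679.
SE = √(p₀(1−p₀)/n) = √(0.11162/2157) = 0.0072.
z = (0.8679 − 0.872)/0.0072 = -0.0041/0.0072 = -0.57.
p-value = 2·P(Z > 0.574) ≈ 0.5661.

z = -0.57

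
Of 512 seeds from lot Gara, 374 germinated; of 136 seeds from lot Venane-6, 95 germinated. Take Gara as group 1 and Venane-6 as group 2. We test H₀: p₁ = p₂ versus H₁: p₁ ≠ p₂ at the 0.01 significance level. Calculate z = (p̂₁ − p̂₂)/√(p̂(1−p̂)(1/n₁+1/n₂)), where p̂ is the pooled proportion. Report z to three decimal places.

z = 0.740

p̂₁ = 374/512 ≈ 0.730469, p̂₂ = 95/136 ≈ 0.698529.
Pooled p̂ = (374+95)/(512+136) = 469/648 = 0.723765.
SE = √(p̂(1−p̂)(1/n₁+1/n₂)) = √(0.723765·0.276235·0.00930607) = √(0.00186055) = 0.043134.
z = (0.730469 − 0.698529)/0.043134 = 0.031940/0.043134 = 0.740.
p-value = 2·P(Z > 0.740) ≈ 0.4590, so at α = 0.01 we fail to reject H₀.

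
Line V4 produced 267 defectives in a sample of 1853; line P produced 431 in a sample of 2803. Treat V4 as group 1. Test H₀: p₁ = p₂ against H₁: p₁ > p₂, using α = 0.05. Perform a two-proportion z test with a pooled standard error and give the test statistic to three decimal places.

p̂₁ = 267/1853 = 0.14409, p̂₂ = 431/2803 = 0.15376.
Pooled p̂ = (267+431)/(1853+2803) = 698/4656 = 0.14991.
SE = √(0.12744 × 0.000896426) = 0.01069.
z = (0.14409 − 0.15376)/0.01069 = -0.00967/0.01069 = -0.905.
p-value = P(Z > -0.905) ≈ 0.8173, so at α = 0.05 we fail to reject H₀.

z = -0.905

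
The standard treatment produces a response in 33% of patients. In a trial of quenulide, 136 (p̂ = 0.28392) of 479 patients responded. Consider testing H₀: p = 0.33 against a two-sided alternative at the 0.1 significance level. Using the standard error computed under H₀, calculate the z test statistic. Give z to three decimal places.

z = -2.145

p̂ = 136/479 ≈ 0.28392.
Under H₀, SE = √(0.33·0.67/479) = √(0.000461587) = 0.02148.
z = (0.28392 − 0.33)/0.02148 = -0.04608/0.02148 = -2.145.
Two-sided p-value ≈ 2·Φ(−2.145) = 0.0320. With α = 0.1, reject H₀.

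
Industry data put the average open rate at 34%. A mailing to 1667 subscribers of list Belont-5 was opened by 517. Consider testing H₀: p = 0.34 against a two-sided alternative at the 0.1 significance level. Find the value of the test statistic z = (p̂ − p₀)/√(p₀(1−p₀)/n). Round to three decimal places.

z = -2.574

p̂ = 517/1667 = 0.31014.
Under H₀, SE = √(0.34·0.66/1667) = √(0.000134613) = 0.01160.
z = (0.31014 − 0.34)/0.01160 = -0.02986/0.01160 = -2.574.
p-value = 2·P(Z > 2.574) ≈ 0.0101. With α = 0.1, reject H₀.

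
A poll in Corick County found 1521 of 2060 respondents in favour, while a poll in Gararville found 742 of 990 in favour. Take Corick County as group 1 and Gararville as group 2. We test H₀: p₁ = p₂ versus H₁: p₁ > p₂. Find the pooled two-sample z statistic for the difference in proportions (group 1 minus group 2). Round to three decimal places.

z = -0.659

p̂₁ = 1521/2060 = 0.738350, p̂₂ = 742/990 = 0.749495.
Pooled p̂ = (1521+742)/(2060+990) = 2263/3050 = 0.741967.
SE = √(0.191452 × 0.00149554) = 0.016921.
z = (0.738350 − 0.749495)/0.016921 = -0.011145/0.016921 = -0.659.
p-value = P(Z > -0.659) ≈ 0.7449.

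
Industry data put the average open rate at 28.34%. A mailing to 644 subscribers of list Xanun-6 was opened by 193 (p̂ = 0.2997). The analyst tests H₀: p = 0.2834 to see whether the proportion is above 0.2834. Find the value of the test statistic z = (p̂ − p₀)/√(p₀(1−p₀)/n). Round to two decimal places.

z = 0.92

p̂ = 193/644 ≈ 0.2997.
Under H₀, SE = √(0.2834·0.7166/644) = √(0.000315349) = 0.0178.
z = (0.2997 − 0.2834)/0.0178 = 0.0163/0.0178 = 0.92.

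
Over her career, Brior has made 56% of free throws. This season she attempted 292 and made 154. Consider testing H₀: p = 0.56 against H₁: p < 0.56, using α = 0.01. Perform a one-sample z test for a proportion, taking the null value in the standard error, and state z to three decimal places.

p̂ = 154/292 = 0.52740.
SE = √(p₀(1−p₀)/n) = √(0.2464/292) = 0.02905.
z = (0.52740 − 0.56)/0.02905 = -0.03260/0.02905 = -1.122.
p-value = P(Z < -1.122) ≈ 0.1309, so at α = 0.01 we fail to reject H₀.

z = -1.122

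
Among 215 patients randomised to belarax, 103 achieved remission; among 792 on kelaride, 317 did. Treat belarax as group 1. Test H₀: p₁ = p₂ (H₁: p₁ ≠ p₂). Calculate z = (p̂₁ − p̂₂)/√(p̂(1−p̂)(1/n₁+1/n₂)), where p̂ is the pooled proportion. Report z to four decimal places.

z = 2.0786

p̂₁ = 103/215 ≈ 0.479070, p̂₂ = 317/792 ≈ 0.400253.
Pooled p̂ = (103+317)/(215+792) = 420/1007 = 0.417080.
SE = √(p̂(1−p̂)(1/n₁+1/n₂)) = √(0.417080·0.582920·0.00591379) = √(0.00143779) = 0.037918.
z = (0.479070 − 0.400253)/0.037918 = 0.078817/0.037918 = 2.0786.
Two-sided p-value ≈ 2·Φ(−2.079) = 0.0377.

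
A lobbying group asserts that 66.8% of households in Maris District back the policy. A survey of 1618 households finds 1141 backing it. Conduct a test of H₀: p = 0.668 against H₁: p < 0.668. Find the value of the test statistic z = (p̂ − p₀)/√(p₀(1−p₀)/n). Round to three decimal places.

p̂ = 1141/1618 = 0.705192.
SE = √(p₀(1−p₀)/n) = √(0.22178/1618) = 0.011708.
z = (0.705192 − 0.668)/0.011708 = 0.037192/0.011708 = 3.177.
p-value = P(Z < 3.177) ≈ 0.9993.

z = 3.177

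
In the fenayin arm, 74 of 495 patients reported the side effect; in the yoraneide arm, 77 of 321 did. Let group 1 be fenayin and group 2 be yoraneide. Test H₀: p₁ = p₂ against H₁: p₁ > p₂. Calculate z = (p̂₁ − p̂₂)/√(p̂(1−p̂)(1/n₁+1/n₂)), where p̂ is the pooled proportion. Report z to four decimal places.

z = -3.2477

p̂₁ = 74/495 ≈ 0.149495, p̂₂ = 77/321 ≈ 0.239875.
Pooled p̂ = (74+77)/(495+321) = 151/816 = 0.185049.
SE = √(p̂(1−p̂)(1/n₁+1/n₂)) = √(0.185049·0.814951·0.00513547) = √(0.000774459) = 0.027829.
z = (0.149495 − 0.239875)/0.027829 = -0.090380/0.027829 = -3.2477.
p-value = P(Z > -3.248) ≈ 0.9994.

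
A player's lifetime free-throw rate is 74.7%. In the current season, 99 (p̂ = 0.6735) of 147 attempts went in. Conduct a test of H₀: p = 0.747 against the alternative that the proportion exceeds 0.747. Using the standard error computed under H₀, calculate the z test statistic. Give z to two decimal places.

z = -2.05

p̂ = 99/147 = 0.6735.
Standard error under H₀: √(0.747×0.253/147) = 0.0359.
z = (0.6735 − 0.747)/0.0359 = -0.0735/0.0359 = -2.05.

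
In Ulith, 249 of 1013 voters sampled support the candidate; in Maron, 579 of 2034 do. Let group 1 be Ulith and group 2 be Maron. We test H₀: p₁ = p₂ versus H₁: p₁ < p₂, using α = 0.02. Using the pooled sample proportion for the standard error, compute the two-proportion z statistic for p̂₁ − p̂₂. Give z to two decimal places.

p̂₁ = 249/1013 ≈ 0.2458, p̂₂ = 579/2034 ≈ 0.2847.
Pooled p̂ = (249+579)/(1013+2034) = 828/3047 = 0.2717.
SE = √(0.197899 × 0.00147881) = 0.0171.
z = (0.2458 − 0.2847)/0.0171 = -0.0389/0.0171 = -2.27.
p-value = P(Z < -2.271) ≈ 0.0116, so at α = 0.02 we reject H₀.

z = -2.27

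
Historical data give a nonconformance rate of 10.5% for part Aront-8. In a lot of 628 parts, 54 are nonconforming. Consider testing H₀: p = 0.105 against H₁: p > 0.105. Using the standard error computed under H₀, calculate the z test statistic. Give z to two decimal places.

z = -1.55

p̂ = 54/628 ≈ 0.08599.
SE = √(p₀(1−p₀)/n) = √(0.093975/628) = 0.01223.
z = (0.08599 − 0.105)/0.01223 = -0.01901/0.01223 = -1.55.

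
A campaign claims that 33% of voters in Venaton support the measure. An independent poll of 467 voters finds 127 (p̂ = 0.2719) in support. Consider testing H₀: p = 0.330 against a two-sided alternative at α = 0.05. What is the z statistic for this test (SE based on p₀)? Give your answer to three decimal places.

z = -2.668

p̂ = 127/467 = 0.27195.
SE = √(p₀(1−p₀)/n) = √(0.2211/467) = 0.02176.
z = (0.27195 − 0.33)/0.02176 = -0.05805/0.02176 = -2.668.
Two-sided p-value ≈ 2·Φ(−2.668) = 0.0076. With α = 0.05, reject H₀.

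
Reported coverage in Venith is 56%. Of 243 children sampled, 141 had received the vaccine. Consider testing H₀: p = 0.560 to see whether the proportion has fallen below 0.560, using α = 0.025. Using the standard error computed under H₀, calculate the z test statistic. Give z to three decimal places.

z = 0.636

p̂ = 141/243 ≈ 0.58025.
Under H₀, SE = √(0.56·0.44/243) = √(0.00101399) = 0.03184.
z = (0.58025 − 0.56)/0.03184 = 0.02025/0.03184 = 0.636.
p-value = P(Z < 0.636) ≈ 0.7376. With α = 0.025, fail to reject H₀.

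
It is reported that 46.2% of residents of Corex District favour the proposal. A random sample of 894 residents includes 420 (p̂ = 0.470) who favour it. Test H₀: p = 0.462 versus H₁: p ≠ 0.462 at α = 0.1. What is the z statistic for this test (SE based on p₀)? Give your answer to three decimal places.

z = 0.468

p̂ = 420/894 = 0.46980.
Standard error under H₀: √(0.462×0.538/894) = 0.01667.
z = (0.46980 − 0.462)/0.01667 = 0.00780/0.01667 = 0.468.
Two-sided p-value ≈ 2·Φ(−0.468) = 0.6400; since p > α = 0.1, fail to reject H₀.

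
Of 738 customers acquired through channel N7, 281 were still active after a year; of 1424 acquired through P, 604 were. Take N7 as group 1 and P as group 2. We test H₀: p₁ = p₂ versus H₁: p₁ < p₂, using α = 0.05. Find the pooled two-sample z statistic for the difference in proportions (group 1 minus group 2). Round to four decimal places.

p̂₁ = 281/738 ≈ 0.3807588, p̂₂ = 604/1424 ≈ 0.4241573.
Pooled p̂ = (281+604)/(738+1424) = 885/2162 = 0.4093432.
SE = √(0.241781 × 0.00205726) = 0.0223026.
z = (0.3807588 − 0.4241573)/0.0223026 = -0.0433985/0.0223026 = -1.9459.
p-value = P(Z < -1.946) ≈ 0.0258, so at α = 0.05 we reject H₀.

z = -1.9459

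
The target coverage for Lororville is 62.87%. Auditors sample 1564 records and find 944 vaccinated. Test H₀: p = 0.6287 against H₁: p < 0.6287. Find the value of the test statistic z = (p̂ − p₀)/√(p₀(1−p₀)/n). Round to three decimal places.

p̂ = 944/1564 = 0.60358.
Under H₀, SE = √(0.6287·0.3713/1564) = √(0.000149256) = 0.01222.
z = (0.60358 − 0.6287)/0.01222 = -0.02512/0.01222 = -2.056.
p-value = P(Z < -2.056) ≈ 0.0199.

z = -2.056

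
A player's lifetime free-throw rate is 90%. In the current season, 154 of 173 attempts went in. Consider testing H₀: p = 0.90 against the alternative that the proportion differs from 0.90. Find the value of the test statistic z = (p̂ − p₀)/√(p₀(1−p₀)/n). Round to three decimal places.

p̂ = 154/173 = 0.89017.
SE = √(p₀(1−p₀)/n) = √(0.09/173) = 0.02281.
z = (0.89017 − 0.9)/0.02281 = -0.00983/0.02281 = -0.431.

z = -0.431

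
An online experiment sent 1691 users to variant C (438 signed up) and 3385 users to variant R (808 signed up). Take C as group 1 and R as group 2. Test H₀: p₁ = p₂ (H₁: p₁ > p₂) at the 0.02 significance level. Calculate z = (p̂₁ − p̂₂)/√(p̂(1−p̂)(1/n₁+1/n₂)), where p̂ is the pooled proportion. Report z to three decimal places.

p̂₁ = 438/1691 = 0.25902, p̂₂ = 808/3385 = 0.23870.
Pooled p̂ = (438+808)/(1691+3385) = 1246/5076 = 0.24547.
SE = √(p̂(1−p̂)(1/n₁+1/n₂)) = √(0.24547·0.75453·0.000886787) = √(0.000164245) = 0.01282.
z = (0.25902 − 0.23870)/0.01282 = 0.02032/0.01282 = 1.585.
p-value = P(Z > 1.585) ≈ 0.0564; since p > α = 0.02, fail to reject H₀.

z = 1.585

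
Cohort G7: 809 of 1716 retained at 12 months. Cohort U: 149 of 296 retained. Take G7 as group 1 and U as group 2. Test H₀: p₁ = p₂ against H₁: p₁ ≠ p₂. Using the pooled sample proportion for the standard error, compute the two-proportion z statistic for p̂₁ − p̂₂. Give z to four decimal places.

p̂₁ = 809/1716 = 0.471445, p̂₂ = 149/296 = 0.503378.
Pooled p̂ = (809+149)/(1716+296) = 958/2012 = 0.476143.
SE = √(p̂(1−p̂)(1/n₁+1/n₂)) = √(0.476143·0.523857·0.00396113) = √(0.000988028) = 0.031433.
z = (0.471445 − 0.503378)/0.031433 = -0.031933/0.031433 = -1.0159.
Two-sided p-value ≈ 2·Φ(−1.016) = 0.3097.

z = -1.0159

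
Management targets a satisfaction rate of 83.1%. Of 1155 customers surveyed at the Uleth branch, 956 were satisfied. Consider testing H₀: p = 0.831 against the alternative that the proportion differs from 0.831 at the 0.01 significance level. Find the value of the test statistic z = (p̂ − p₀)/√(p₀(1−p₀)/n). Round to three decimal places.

p̂ = 956/1155 ≈ 0.827706.
Under H₀, SE = √(0.831·0.169/1155) = √(0.000121592) = 0.011027.
z = (0.827706 − 0.831)/0.011027 = -0.003294/0.011027 = -0.299.
Two-sided p-value ≈ 2·Φ(−0.299) = 0.7651. With α = 0.01, fail to reject H₀.

z = -0.299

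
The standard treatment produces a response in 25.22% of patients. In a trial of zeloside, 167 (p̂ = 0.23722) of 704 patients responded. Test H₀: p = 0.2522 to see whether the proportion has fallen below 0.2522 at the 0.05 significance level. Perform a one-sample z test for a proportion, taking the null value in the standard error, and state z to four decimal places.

z = -0.9155

p̂ = 167/704 ≈ 0.237216.
SE = √(p₀(1−p₀)/n) = √(0.1886/704) = 0.016367.
z = (0.237216 − 0.2522)/0.016367 = -0.014984/0.016367 = -0.9155.
p-value = P(Z < -0.915) ≈ 0.1800, so at α = 0.05 we fail to reject H₀.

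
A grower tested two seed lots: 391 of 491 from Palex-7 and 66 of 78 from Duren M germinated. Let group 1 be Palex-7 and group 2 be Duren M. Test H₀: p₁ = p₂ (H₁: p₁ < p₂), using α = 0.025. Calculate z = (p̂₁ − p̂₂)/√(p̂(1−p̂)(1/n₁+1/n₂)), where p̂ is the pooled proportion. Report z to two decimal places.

p̂₁ = 391/491 = 0.7963, p̂₂ = 66/78 = 0.8462.
Pooled p̂ = (391+66)/(491+78) = 457/569 = 0.8032.
SE = √(0.158092 × 0.0148572) = 0.0485.
z = (0.7963 − 0.8462)/0.0485 = -0.0499/0.0485 = -1.03.
p-value = P(Z < -1.028) ≈ 0.1520; since p > α = 0.025, fail to reject H₀.

z = -1.03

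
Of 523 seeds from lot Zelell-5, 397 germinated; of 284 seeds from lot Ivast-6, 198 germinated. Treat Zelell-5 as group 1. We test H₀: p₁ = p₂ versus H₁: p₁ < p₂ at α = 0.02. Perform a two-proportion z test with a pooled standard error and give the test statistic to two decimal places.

p̂₁ = 397/523 ≈ 0.7591, p̂₂ = 198/284 ≈ 0.6972.
Pooled p̂ = (397+198)/(523+284) = 595/807 = 0.7373.
SE = √(p̂(1−p̂)(1/n₁+1/n₂)) = √(0.7373·0.2627·0.00543317) = √(0.00105235) = 0.0324.
z = (0.7591 − 0.6972)/0.0324 = 0.0619/0.0324 = 1.91.
p-value = P(Z < 1.908) ≈ 0.9718; since p > α = 0.02, fail to reject H₀.

z = 1.91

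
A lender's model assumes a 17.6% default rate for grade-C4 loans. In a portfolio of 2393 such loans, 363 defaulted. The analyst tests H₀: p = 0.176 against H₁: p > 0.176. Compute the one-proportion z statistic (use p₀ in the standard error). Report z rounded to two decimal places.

p̂ = 363/2393 ≈ 0.1517.
Under H₀, SE = √(0.176·0.824/2393) = √(6.06034e-05) = 0.0078.
z = (0.1517 − 0.176)/0.0078 = -0.0243/0.0078 = -3.12.

z = -3.12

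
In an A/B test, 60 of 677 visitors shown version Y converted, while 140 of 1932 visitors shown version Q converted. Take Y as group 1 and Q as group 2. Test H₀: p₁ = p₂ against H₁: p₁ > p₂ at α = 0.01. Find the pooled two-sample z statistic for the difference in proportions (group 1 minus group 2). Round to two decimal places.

p̂₁ = 60/677 = 0.08863, p̂₂ = 140/1932 = 0.07246.
Pooled p̂ = (60+140)/(677+1932) = 200/2609 = 0.07666.
SE = √(p̂(1−p̂)(1/n₁+1/n₂)) = √(0.07666·0.92334·0.0019947) = √(0.000141188) = 0.01188.
z = (0.08863 − 0.07246)/0.01188 = 0.01617/0.01188 = 1.36.
p-value = P(Z > 1.360) ≈ 0.0869, so at α = 0.01 we fail to reject H₀.

z = 1.36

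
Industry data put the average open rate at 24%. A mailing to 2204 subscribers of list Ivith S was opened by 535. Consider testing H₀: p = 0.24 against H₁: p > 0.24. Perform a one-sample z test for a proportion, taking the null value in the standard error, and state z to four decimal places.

p̂ = 535/2204 ≈ 0.242740.
SE = √(p₀(1−p₀)/n) = √(0.1824/2204) = 0.009097.
z = (0.242740 − 0.24)/0.009097 = 0.002740/0.009097 = 0.3012.
p-value = P(Z > 0.301) ≈ 0.3816.

z = 0.3012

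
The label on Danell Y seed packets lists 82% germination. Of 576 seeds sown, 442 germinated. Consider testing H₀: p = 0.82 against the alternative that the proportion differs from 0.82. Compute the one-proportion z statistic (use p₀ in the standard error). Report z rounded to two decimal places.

z = -3.29

p̂ = 442/576 ≈ 0.7674.
Under H₀, SE = √(0.82·0.18/576) = √(0.00025625) = 0.0160.
z = (0.7674 − 0.82)/0.0160 = -0.0526/0.0160 = -3.29.
p-value = 2·P(Z > 3.288) ≈ 0.0010.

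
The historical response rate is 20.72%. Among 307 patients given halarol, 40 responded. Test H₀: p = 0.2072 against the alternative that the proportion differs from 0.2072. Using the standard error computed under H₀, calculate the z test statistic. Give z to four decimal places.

z = -3.3247

p̂ = 40/307 ≈ 0.130293.
SE = √(p₀(1−p₀)/n) = √(0.16427/307) = 0.023132.
z = (0.130293 − 0.2072)/0.023132 = -0.076907/0.023132 = -3.3247.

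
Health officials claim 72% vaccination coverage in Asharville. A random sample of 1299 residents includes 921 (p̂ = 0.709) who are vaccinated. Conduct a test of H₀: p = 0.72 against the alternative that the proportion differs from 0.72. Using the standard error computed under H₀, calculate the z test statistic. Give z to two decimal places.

z = -0.88

p̂ = 921/1299 = 0.7090.
SE = √(p₀(1−p₀)/n) = √(0.2016/1299) = 0.0125.
z = (0.7090 − 0.72)/0.0125 = -0.0110/0.0125 = -0.88.
p-value = 2·P(Z > 0.882) ≈ 0.3775.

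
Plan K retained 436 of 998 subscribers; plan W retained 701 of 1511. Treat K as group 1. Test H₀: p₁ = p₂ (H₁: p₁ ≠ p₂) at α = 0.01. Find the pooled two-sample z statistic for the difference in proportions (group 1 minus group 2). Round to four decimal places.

p̂₁ = 436/998 ≈ 0.436874, p̂₂ = 701/1511 ≈ 0.463931.
Pooled p̂ = (436+701)/(998+1511) = 1137/2509 = 0.453169.
SE = √(0.247807 × 0.00166382) = 0.020305.
z = (0.436874 − 0.463931)/0.020305 = -0.027057/0.020305 = -1.3325.
p-value = 2·P(Z > 1.333) ≈ 0.1827. With α = 0.01, fail to reject H₀.

z = -1.3325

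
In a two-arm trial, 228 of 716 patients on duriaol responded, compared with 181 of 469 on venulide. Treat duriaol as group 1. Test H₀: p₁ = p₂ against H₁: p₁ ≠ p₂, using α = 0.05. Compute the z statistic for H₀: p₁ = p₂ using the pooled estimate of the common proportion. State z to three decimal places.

z = -2.390

p̂₁ = 228/716 ≈ 0.31844, p̂₂ = 181/469 ≈ 0.38593.
Pooled p̂ = (228+181)/(716+469) = 409/1185 = 0.34515.
SE = √(0.226021 × 0.00352884) = 0.02824.
z = (0.31844 − 0.38593)/0.02824 = -0.06749/0.02824 = -2.390.
p-value = 2·P(Z > 2.390) ≈ 0.0169. With α = 0.05, reject H₀.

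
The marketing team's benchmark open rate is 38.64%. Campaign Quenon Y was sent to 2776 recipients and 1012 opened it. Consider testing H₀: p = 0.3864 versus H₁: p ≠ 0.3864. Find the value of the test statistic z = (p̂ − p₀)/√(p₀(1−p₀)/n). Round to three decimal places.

z = -2.364

p̂ = 1012/2776 ≈ 0.364553.
SE = √(p₀(1−p₀)/n) = √(0.2371/2776) = 0.009242.
z = (0.364553 − 0.3864)/0.009242 = -0.021847/0.009242 = -2.364.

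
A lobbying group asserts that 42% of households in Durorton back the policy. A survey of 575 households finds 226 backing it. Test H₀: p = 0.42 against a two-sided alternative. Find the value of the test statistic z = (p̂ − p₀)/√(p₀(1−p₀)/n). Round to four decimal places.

p̂ = 226/575 = 0.393043.
Standard error under H₀: √(0.42×0.58/575) = 0.020583.
z = (0.393043 − 0.42)/0.020583 = -0.026957/0.020583 = -1.3097.
Two-sided p-value ≈ 2·Φ(−1.310) = 0.1903.

z = -1.3097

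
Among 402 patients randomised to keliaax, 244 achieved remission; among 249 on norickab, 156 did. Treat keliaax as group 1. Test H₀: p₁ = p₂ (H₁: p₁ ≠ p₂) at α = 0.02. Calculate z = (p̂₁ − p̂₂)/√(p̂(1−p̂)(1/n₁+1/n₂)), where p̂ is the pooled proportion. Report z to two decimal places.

p̂₁ = 244/402 ≈ 0.6070, p̂₂ = 156/249 ≈ 0.6265.
Pooled p̂ = (244+156)/(402+249) = 400/651 = 0.6144.
SE = √(p̂(1−p̂)(1/n₁+1/n₂)) = √(0.6144·0.3856·0.00650363) = √(0.00154073) = 0.0393.
z = (0.6070 − 0.6265)/0.0393 = -0.0195/0.0393 = -0.50.
p-value = 2·P(Z > 0.498) ≈ 0.6186. With α = 0.02, fail to reject H₀.

z = -0.50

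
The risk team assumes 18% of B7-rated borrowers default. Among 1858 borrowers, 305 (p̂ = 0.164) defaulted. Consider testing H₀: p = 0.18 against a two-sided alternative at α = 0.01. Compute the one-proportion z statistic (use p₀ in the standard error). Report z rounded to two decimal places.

z = -1.78

p̂ = 305/1858 = 0.1642.
SE = √(p₀(1−p₀)/n) = √(0.1476/1858) = 0.0089.
z = (0.1642 − 0.18)/0.0089 = -0.0158/0.0089 = -1.78.
p-value = 2·P(Z > 1.778) ≈ 0.0754, so at α = 0.01 we fail to reject H₀.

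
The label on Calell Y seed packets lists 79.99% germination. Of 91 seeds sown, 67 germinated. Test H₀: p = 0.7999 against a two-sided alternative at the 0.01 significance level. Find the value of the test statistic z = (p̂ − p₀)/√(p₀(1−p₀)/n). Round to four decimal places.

z = -1.5173

p̂ = 67/91 ≈ 0.736264.
Standard error under H₀: √(0.7999×0.2001/91) = 0.041939.
z = (0.736264 − 0.7999)/0.041939 = -0.063636/0.041939 = -1.5173.
Two-sided p-value ≈ 2·Φ(−1.517) = 0.1292, so at α = 0.01 we fail to reject H₀.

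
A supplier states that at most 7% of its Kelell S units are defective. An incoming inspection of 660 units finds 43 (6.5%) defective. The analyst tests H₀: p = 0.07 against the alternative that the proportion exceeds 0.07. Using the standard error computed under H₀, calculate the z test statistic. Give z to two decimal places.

z = -0.49

p̂ = 43/660 ≈ 0.06515.
Standard error under H₀: √(0.07×0.93/660) = 0.00993.
z = (0.06515 − 0.07)/0.00993 = -0.00485/0.00993 = -0.49.
p-value = P(Z > -0.488) ≈ 0.6873.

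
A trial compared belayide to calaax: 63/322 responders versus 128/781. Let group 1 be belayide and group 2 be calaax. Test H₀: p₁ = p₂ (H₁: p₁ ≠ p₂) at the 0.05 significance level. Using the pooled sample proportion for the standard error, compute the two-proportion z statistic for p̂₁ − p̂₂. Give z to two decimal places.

p̂₁ = 63/322 ≈ 0.1957, p̂₂ = 128/781 ≈ 0.1639.
Pooled p̂ = (63+128)/(322+781) = 191/1103 = 0.1732.
SE = √(0.143178 × 0.004386) = 0.0251.
z = (0.1957 − 0.1639)/0.0251 = 0.0318/0.0251 = 1.27.
p-value = 2·P(Z > 1.267) ≈ 0.2050, so at α = 0.05 we fail to reject H₀.

z = 1.27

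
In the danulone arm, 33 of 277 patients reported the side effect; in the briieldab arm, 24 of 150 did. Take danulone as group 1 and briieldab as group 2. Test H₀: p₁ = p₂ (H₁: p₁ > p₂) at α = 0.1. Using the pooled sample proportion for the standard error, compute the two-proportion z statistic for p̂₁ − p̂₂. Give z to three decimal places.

z = -1.185

p̂₁ = 33/277 ≈ 0.11913, p̂₂ = 24/150 ≈ 0.16000.
Pooled p̂ = (33+24)/(277+150) = 57/427 = 0.13349.
SE = √(p̂(1−p̂)(1/n₁+1/n₂)) = √(0.13349·0.86651·0.0102768) = √(0.00118871) = 0.03448.
z = (0.11913 − 0.16000)/0.03448 = -0.04087/0.03448 = -1.185.
p-value = P(Z > -1.185) ≈ 0.8821; since p > α = 0.1, fail to reject H₀.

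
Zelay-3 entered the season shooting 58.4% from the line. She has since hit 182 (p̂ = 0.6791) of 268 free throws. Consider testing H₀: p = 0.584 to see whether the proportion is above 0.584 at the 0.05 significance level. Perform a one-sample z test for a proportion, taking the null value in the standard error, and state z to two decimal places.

p̂ = 182/268 ≈ 0.6791.
Under H₀, SE = √(0.584·0.416/268) = √(0.000906507) = 0.0301.
z = (0.6791 − 0.584)/0.0301 = 0.0951/0.0301 = 3.16.
p-value = P(Z > 3.159) ≈ 0.0008; since p < α = 0.05, reject H₀.

z = 3.16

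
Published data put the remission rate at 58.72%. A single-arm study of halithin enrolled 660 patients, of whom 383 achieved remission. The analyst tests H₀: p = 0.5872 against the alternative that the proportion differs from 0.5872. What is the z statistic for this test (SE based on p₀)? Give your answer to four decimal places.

p̂ = 383/660 ≈ 0.580303.
Under H₀, SE = √(0.5872·0.4128/660) = √(0.000367267) = 0.019164.
z = (0.580303 − 0.5872)/0.019164 = -0.006897/0.019164 = -0.3599.
p-value = 2·P(Z > 0.360) ≈ 0.7189.

z = -0.3599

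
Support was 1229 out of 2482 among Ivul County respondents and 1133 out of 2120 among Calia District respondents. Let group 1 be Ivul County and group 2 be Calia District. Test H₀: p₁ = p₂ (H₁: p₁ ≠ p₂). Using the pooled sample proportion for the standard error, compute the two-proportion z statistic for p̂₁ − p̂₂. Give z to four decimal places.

p̂₁ = 1229/2482 ≈ 0.4951652, p̂₂ = 1133/2120 ≈ 0.5344340.
Pooled p̂ = (1229+1133)/(2482+2120) = 2362/4602 = 0.5132551.
SE = √(0.249824 × 0.000874599) = 0.0147816.
z = (0.4951652 − 0.5344340)/0.0147816 = -0.0392688/0.0147816 = -2.6566.

z = -2.6566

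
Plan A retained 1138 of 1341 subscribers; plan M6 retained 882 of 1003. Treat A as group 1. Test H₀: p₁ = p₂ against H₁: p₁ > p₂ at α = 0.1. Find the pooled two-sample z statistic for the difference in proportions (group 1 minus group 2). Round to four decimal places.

p̂₁ = 1138/1341 = 0.8486204, p̂₂ = 882/1003 = 0.8793619.
Pooled p̂ = (1138+882)/(1341+1003) = 2020/2344 = 0.8617747.
SE = √(0.119119 × 0.00174272) = 0.0144080.
z = (0.8486204 − 0.8793619)/0.0144080 = -0.0307415/0.0144080 = -2.1336.
p-value = P(Z > -2.134) ≈ 0.9836. With α = 0.1, fail to reject H₀.

z = -2.1336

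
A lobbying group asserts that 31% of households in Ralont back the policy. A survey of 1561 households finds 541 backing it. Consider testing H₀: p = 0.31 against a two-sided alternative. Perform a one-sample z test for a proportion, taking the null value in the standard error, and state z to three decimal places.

p̂ = 541/1561 ≈ 0.346573.
Standard error under H₀: √(0.31×0.69/1561) = 0.011706.
z = (0.346573 − 0.31)/0.011706 = 0.036573/0.011706 = 3.124.
p-value = 2·P(Z > 3.124) ≈ 0.0018.

z = 3.124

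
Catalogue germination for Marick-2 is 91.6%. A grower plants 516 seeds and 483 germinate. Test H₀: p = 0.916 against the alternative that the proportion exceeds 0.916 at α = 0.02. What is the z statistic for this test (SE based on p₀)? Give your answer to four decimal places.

z = 1.6416

p̂ = 483/516 = 0.9360465.
Standard error under H₀: √(0.916×0.084/516) = 0.0122113.
z = (0.9360465 − 0.916)/0.0122113 = 0.0200465/0.0122113 = 1.6416.
p-value = P(Z > 1.642) ≈ 0.0503; since p > α = 0.02, fail to reject H₀.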